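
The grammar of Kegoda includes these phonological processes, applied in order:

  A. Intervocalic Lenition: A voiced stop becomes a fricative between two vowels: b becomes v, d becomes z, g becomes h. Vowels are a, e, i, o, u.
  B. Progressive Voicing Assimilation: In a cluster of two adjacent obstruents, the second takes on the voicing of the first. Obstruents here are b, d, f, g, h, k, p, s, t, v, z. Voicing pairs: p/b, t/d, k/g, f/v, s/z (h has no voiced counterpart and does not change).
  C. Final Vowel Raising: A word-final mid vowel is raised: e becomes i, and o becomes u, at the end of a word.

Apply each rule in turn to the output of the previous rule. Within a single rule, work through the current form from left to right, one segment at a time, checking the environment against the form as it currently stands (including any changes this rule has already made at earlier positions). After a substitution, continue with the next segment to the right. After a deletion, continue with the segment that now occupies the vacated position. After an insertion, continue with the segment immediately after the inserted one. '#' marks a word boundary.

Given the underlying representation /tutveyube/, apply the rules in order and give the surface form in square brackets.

A Intervocalic Lenition: [tutveyube] → [tutveyuve]
B Progressive Voicing Assimilation: [tutveyuve] → [tutfeyuve]
C Final Vowel Raising: [tutfeyuve] → [tutfeyuvi]

[tutfeyuvi]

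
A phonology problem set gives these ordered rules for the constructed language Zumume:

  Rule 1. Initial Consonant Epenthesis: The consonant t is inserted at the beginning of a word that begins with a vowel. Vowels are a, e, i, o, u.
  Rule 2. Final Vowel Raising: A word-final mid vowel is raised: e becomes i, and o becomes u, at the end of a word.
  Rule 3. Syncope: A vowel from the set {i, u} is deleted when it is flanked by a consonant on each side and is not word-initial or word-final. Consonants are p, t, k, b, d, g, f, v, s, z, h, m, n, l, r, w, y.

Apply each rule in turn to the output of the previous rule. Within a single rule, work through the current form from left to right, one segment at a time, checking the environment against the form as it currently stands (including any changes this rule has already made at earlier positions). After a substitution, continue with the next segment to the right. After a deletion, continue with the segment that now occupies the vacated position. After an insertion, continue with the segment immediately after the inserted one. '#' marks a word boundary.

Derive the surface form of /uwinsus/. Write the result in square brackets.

Rule 1 Initial Consonant Epenthesis: [uwinsus] → [tuwinsus]
Rule 2 Final Vowel Raising: no change — [tuwinsus]
Rule 3 Syncope: [tuwinsus] → [twnss]

[twnss]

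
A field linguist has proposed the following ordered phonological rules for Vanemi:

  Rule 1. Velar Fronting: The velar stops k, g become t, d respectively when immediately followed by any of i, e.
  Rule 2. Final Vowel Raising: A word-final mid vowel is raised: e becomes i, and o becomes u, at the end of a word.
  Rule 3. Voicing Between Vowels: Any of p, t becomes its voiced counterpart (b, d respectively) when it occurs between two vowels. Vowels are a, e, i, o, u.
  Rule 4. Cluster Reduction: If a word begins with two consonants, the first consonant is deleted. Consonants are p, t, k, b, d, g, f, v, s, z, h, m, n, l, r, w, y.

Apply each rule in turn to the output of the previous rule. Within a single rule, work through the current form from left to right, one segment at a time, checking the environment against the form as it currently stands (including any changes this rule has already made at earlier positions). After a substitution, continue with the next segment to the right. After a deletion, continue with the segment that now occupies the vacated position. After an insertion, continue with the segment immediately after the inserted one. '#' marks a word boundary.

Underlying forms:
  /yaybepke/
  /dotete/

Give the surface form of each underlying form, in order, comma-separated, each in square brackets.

[yaybepti], [dodedi]

/yaybepke/:
  Rule 1 Velar Fronting: [yaybepke] → [yaybepte]
  Rule 2 Final Vowel Raising: [yaybepte] → [yaybepti]
  Rule 3 Voicing Between Vowels: no change — [yaybepti]
  Rule 4 Cluster Reduction: no change — [yaybepti]
/dotete/:
  Rule 1 Velar Fronting: no change — [dotete]
  Rule 2 Final Vowel Raising: [dotete] → [doteti]
  Rule 3 Voicing Between Vowels: [doteti] → [dodedi]
  Rule 4 Cluster Reduction: no change — [dodedi]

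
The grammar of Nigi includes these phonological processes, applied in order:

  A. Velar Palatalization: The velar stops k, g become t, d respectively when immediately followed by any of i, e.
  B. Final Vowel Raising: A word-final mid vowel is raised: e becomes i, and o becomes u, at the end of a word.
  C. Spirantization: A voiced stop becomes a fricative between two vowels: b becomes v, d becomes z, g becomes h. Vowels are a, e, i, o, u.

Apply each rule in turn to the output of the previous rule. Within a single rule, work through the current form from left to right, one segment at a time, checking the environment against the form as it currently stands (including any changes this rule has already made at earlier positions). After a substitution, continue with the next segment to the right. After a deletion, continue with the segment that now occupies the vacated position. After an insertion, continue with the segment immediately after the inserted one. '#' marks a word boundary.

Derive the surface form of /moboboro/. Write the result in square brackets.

[movovoru]

A Velar Palatalization: no change — [moboboro]
B Final Vowel Raising: [moboboro] → [moboboru]
C Spirantization: [moboboru] → [movovoru]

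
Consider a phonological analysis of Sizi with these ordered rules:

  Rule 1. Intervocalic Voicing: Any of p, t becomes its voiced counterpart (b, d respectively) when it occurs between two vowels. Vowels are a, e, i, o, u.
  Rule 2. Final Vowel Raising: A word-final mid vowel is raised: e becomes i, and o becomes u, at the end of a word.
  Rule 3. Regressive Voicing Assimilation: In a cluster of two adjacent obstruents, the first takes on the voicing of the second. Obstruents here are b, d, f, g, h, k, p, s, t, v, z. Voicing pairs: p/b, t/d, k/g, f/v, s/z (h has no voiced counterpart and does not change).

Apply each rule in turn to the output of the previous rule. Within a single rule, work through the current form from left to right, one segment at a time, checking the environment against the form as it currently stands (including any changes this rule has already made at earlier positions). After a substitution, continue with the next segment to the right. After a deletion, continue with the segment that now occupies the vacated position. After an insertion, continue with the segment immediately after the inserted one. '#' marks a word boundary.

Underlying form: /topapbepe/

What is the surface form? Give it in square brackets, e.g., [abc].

Rule 1 Intervocalic Voicing: [topapbepe] → [tobapbebe]
Rule 2 Final Vowel Raising: [tobapbebe] → [tobapbebi]
Rule 3 Regressive Voicing Assimilation: [tobapbebi] → [tobabbebi]

[tobabbebi]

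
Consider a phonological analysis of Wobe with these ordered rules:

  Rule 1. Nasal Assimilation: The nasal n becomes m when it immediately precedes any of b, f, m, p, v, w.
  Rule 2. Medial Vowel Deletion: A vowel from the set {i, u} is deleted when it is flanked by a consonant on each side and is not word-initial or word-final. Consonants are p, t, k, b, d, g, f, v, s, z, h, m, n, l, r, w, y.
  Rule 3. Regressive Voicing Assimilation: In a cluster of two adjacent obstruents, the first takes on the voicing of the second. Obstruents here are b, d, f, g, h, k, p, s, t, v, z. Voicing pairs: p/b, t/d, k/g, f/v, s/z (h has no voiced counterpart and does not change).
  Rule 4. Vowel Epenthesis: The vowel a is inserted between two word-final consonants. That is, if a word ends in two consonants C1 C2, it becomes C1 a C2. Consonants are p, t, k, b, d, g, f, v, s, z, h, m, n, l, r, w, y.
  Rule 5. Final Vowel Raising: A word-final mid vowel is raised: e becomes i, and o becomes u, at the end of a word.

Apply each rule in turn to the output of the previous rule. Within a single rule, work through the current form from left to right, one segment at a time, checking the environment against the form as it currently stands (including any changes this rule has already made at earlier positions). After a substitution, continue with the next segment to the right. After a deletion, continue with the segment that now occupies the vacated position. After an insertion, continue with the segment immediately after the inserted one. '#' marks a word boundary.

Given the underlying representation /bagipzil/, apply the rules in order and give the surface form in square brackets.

[bakbzal]

Rule 1 Nasal Assimilation: no change — [bagipzil]
Rule 2 Medial Vowel Deletion: [bagipzil] → [bagpzl]
Rule 3 Regressive Voicing Assimilation: [bagpzl] → [bakbzl]
Rule 4 Vowel Epenthesis: [bakbzl] → [bakbzal]
Rule 5 Final Vowel Raising: no change — [bakbzal]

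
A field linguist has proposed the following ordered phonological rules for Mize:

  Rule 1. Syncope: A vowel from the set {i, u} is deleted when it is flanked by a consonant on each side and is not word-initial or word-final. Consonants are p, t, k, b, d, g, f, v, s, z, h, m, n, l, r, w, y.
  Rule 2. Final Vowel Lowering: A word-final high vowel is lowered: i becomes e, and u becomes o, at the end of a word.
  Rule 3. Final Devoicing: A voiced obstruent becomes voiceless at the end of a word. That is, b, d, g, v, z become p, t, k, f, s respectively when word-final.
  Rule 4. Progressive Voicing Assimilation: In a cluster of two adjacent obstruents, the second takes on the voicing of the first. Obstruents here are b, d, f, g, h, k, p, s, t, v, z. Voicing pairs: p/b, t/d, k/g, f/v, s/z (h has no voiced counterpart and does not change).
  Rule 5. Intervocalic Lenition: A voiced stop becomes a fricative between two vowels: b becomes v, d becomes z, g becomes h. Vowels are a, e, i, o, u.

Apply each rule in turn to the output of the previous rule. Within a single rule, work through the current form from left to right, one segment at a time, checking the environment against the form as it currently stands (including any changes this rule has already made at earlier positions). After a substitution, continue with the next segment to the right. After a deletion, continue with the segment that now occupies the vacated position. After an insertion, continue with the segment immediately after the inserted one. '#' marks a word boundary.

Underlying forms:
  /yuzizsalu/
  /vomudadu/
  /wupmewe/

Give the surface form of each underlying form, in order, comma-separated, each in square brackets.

[yzzzalo], [vomdazo], [wpmewe]

/yuzizsalu/:
  Rule 1 Syncope: [yuzizsalu] → [yzzsalu]
  Rule 2 Final Vowel Lowering: [yzzsalu] → [yzzsalo]
  Rule 3 Final Devoicing: no change — [yzzsalo]
  Rule 4 Progressive Voicing Assimilation: [yzzsalo] → [yzzzalo]
  Rule 5 Intervocalic Lenition: no change — [yzzzalo]
/vomudadu/:
  Rule 1 Syncope: [vomudadu] → [vomdadu]
  Rule 2 Final Vowel Lowering: [vomdadu] → [vomdado]
  Rule 3 Final Devoicing: no change — [vomdado]
  Rule 4 Progressive Voicing Assimilation: no change — [vomdado]
  Rule 5 Intervocalic Lenition: [vomdado] → [vomdazo]
/wupmewe/:
  Rule 1 Syncope: [wupmewe] → [wpmewe]
  Rule 2 Final Vowel Lowering: no change — [wpmewe]
  Rule 3 Final Devoicing: no change — [wpmewe]
  Rule 4 Progressive Voicing Assimilation: no change — [wpmewe]
  Rule 5 Intervocalic Lenition: no change — [wpmewe]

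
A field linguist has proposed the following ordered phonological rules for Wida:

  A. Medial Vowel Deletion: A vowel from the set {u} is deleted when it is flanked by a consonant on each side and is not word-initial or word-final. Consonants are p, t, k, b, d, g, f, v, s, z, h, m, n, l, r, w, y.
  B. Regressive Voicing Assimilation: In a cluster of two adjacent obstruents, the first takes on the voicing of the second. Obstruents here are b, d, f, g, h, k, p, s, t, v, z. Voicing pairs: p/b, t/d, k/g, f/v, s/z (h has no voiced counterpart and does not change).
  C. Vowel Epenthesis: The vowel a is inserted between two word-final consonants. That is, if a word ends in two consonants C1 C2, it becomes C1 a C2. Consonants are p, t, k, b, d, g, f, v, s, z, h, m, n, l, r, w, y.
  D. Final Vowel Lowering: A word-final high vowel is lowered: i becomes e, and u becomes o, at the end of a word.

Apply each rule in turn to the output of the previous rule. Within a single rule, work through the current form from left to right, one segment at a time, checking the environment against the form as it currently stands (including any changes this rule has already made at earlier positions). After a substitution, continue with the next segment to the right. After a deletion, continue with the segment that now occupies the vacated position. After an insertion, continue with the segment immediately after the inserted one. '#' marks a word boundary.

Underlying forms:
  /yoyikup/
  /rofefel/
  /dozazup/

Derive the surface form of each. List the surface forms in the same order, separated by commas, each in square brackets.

[yoyikap], [rofefel], [dozasap]

/yoyikup/:
  A Medial Vowel Deletion: [yoyikup] → [yoyikp]
  B Regressive Voicing Assimilation: no change — [yoyikp]
  C Vowel Epenthesis: [yoyikp] → [yoyikap]
  D Final Vowel Lowering: no change — [yoyikap]
/rofefel/:
  A Medial Vowel Deletion: no change — [rofefel]
  B Regressive Voicing Assimilation: no change — [rofefel]
  C Vowel Epenthesis: no change — [rofefel]
  D Final Vowel Lowering: no change — [rofefel]
/dozazup/:
  A Medial Vowel Deletion: [dozazup] → [dozazp]
  B Regressive Voicing Assimilation: [dozazp] → [dozasp]
  C Vowel Epenthesis: [dozasp] → [dozasap]
  D Final Vowel Lowering: no change — [dozasap]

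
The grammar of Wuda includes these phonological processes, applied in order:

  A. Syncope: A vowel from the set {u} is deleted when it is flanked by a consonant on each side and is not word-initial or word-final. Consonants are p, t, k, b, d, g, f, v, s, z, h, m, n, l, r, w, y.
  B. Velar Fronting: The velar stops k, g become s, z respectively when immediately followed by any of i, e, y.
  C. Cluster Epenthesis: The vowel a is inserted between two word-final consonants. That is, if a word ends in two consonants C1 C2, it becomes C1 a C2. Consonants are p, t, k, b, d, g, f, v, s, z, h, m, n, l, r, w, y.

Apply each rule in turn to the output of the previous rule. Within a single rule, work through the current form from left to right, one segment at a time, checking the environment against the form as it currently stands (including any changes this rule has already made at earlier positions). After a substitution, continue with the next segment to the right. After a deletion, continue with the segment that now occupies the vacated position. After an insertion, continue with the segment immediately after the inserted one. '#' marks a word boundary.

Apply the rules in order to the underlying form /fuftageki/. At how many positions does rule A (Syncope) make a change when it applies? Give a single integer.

A Syncope: [fuftageki] → [fftageki]
B Velar Fronting: [fftageki] → [fftazesi]
C Cluster Epenthesis: no change — [fftazesi]
Rule A changed 1 position(s).

1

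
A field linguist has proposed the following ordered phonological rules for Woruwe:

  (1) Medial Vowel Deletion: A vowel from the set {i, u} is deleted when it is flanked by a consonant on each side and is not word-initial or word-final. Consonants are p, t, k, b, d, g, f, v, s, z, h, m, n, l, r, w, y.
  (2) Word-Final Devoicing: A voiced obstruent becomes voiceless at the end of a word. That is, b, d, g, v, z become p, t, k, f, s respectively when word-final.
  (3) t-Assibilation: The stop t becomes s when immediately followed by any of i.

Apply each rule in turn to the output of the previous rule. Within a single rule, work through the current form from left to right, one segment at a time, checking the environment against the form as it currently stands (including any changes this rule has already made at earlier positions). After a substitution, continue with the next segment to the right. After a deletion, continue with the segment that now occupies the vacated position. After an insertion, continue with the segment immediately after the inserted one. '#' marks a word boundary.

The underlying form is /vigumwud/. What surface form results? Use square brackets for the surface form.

(1) Medial Vowel Deletion: [vigumwud] → [vgmwd]
(2) Word-Final Devoicing: [vgmwd] → [vgmwt]
(3) t-Assibilation: no change — [vgmwt]

[vgmwt]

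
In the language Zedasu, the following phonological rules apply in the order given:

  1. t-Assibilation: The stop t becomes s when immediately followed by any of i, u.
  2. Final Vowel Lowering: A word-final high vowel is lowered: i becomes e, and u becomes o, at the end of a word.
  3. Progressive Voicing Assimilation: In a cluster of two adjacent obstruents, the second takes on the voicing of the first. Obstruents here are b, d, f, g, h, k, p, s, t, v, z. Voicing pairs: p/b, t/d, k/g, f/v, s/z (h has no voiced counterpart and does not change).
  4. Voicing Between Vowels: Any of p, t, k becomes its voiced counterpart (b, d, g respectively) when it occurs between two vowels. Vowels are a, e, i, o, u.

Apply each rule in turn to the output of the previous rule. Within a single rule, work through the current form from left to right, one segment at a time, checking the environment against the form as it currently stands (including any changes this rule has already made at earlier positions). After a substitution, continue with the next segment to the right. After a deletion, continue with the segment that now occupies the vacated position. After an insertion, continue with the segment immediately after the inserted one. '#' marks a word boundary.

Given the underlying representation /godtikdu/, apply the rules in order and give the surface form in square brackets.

[godzikto]

1 t-Assibilation: [godtikdu] → [godsikdu]
2 Final Vowel Lowering: [godsikdu] → [godsikdo]
3 Progressive Voicing Assimilation: [godsikdo] → [godzikto]
4 Voicing Between Vowels: no change — [godzikto]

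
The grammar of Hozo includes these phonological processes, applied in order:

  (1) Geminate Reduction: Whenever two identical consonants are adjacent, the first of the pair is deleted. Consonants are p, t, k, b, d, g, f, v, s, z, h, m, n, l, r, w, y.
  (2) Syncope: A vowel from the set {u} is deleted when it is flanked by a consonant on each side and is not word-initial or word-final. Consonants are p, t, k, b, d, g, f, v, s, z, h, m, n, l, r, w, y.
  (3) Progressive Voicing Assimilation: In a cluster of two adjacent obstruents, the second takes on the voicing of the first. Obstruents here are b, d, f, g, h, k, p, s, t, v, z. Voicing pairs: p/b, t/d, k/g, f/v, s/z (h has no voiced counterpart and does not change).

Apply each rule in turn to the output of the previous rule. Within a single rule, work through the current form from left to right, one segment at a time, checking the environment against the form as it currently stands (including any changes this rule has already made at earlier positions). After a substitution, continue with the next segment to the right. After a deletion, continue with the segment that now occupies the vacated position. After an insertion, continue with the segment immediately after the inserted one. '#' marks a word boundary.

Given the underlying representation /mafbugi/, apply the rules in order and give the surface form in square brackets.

[mafpki]

(1) Geminate Reduction: no change — [mafbugi]
(2) Syncope: [mafbugi] → [mafbgi]
(3) Progressive Voicing Assimilation: [mafbgi] → [mafpki]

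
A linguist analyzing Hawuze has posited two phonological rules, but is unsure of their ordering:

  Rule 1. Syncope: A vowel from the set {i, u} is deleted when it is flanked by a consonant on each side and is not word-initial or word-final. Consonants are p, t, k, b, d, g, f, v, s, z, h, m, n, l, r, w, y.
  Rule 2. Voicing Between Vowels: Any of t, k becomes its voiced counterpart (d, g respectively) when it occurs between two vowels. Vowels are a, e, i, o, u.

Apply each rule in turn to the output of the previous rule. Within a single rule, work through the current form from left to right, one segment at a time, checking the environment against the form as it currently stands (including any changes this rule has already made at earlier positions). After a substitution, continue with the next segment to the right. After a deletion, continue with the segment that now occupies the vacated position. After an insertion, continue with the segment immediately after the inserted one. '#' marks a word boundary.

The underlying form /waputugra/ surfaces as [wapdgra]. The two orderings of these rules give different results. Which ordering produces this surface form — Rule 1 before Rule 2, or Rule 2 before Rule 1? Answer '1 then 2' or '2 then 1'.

Order 1 then 2:
  1 Syncope: [waputugra] → [waptgra]
  2 Voicing Between Vowels: no change — [waptgra]
  result: [waptgra]
Order 2 then 1:
  2 Voicing Between Vowels: [waputugra] → [wapudugra]
  1 Syncope: [wapudugra] → [wapdgra]
  result: [wapdgra]

2 then 1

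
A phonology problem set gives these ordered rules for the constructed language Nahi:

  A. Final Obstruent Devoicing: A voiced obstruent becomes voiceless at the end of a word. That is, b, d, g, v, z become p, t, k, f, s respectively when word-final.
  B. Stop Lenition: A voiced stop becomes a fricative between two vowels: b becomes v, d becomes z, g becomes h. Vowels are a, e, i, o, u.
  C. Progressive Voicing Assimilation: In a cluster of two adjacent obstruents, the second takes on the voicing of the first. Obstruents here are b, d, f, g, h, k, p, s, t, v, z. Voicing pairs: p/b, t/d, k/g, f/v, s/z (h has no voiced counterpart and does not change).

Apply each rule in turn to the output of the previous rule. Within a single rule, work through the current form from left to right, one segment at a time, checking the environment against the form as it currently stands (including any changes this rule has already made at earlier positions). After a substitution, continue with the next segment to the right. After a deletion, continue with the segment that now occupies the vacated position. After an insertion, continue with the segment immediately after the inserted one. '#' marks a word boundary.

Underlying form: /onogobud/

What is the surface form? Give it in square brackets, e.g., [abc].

[onohovut]

A Final Obstruent Devoicing: [onogobud] → [onogobut]
B Stop Lenition: [onogobut] → [onohovut]
C Progressive Voicing Assimilation: no change — [onohovut]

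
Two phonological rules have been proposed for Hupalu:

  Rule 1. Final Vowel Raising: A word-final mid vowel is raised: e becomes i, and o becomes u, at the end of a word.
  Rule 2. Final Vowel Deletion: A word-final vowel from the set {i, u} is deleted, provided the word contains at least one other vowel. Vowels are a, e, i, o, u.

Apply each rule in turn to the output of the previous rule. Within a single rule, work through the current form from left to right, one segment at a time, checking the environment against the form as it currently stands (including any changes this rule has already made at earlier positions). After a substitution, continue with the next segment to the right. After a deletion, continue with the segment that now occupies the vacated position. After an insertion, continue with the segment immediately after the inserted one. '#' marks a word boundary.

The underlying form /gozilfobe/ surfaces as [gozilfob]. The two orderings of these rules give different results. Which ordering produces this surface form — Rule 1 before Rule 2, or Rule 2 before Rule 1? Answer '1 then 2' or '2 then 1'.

1 then 2

Order 1 then 2:
  1 Final Vowel Raising: [gozilfobe] → [gozilfobi]
  2 Final Vowel Deletion: [gozilfobi] → [gozilfob]
  result: [gozilfob]
Order 2 then 1:
  2 Final Vowel Deletion: no change — [gozilfobe]
  1 Final Vowel Raising: [gozilfobe] → [gozilfobi]
  result: [gozilfobi]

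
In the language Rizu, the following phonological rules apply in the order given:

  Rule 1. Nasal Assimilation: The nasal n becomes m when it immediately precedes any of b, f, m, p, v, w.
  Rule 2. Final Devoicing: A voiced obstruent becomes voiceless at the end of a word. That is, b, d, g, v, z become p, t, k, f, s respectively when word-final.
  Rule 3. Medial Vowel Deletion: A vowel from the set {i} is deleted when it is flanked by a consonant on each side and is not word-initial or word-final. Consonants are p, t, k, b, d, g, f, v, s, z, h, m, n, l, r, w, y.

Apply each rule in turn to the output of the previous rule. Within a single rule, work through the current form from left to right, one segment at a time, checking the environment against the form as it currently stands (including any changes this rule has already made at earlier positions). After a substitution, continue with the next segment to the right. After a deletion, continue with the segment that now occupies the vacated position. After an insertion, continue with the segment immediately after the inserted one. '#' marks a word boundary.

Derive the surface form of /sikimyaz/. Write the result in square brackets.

Rule 1 Nasal Assimilation: no change — [sikimyaz]
Rule 2 Final Devoicing: [sikimyaz] → [sikimyas]
Rule 3 Medial Vowel Deletion: [sikimyas] → [skmyas]

[skmyas]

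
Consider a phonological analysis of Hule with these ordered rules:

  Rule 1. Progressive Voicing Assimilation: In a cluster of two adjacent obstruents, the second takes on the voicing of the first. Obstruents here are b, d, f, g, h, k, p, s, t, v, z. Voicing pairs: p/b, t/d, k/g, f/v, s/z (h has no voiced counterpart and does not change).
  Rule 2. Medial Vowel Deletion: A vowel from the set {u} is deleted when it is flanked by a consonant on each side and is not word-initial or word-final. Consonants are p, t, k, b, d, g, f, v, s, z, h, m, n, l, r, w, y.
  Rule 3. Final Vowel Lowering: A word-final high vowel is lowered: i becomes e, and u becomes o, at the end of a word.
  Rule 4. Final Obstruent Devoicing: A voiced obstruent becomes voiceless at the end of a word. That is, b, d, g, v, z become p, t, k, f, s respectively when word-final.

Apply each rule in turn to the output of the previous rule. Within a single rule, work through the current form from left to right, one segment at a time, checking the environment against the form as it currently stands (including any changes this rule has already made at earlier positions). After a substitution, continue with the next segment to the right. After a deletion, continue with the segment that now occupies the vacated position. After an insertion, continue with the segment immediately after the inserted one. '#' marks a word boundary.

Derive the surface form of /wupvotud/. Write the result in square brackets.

Rule 1 Progressive Voicing Assimilation: [wupvotud] → [wupfotud]
Rule 2 Medial Vowel Deletion: [wupfotud] → [wpfotd]
Rule 3 Final Vowel Lowering: no change — [wpfotd]
Rule 4 Final Obstruent Devoicing: [wpfotd] → [wpfott]

[wpfott]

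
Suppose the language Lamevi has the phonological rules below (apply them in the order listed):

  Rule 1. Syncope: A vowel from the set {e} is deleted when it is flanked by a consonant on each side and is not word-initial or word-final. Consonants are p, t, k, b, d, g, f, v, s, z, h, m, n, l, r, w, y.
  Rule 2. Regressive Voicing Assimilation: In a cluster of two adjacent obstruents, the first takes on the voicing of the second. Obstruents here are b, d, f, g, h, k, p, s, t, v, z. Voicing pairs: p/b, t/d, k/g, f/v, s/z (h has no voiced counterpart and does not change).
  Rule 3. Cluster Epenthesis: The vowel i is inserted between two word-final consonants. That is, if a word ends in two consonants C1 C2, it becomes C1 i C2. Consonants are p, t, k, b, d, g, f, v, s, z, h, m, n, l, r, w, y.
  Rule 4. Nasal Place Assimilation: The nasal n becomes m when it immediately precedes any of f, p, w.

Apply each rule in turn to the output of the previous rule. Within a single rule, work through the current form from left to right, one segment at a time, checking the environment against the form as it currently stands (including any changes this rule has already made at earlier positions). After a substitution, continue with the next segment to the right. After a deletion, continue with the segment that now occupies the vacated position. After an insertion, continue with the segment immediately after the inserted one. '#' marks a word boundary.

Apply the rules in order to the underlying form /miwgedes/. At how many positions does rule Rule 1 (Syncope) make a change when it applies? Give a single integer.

2

Rule 1 Syncope: [miwgedes] → [miwgds]
Rule 2 Regressive Voicing Assimilation: [miwgds] → [miwgts]
Rule 3 Cluster Epenthesis: [miwgts] → [miwgtis]
Rule 4 Nasal Place Assimilation: no change — [miwgtis]
Rule Rule 1 changed 2 position(s).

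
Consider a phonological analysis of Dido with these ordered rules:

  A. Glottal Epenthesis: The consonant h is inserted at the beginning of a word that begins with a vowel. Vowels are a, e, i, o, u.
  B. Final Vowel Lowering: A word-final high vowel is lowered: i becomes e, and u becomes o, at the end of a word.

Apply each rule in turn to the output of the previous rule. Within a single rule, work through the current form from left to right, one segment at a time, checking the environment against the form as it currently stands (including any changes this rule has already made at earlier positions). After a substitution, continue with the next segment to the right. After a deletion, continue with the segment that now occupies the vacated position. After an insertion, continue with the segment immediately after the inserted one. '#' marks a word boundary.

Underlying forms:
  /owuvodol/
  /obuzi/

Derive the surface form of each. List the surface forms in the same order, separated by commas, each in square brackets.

[howuvodol], [hobuze]

/owuvodol/:
  A Glottal Epenthesis: [owuvodol] → [howuvodol]
  B Final Vowel Lowering: no change — [howuvodol]
/obuzi/:
  A Glottal Epenthesis: [obuzi] → [hobuzi]
  B Final Vowel Lowering: [hobuzi] → [hobuze]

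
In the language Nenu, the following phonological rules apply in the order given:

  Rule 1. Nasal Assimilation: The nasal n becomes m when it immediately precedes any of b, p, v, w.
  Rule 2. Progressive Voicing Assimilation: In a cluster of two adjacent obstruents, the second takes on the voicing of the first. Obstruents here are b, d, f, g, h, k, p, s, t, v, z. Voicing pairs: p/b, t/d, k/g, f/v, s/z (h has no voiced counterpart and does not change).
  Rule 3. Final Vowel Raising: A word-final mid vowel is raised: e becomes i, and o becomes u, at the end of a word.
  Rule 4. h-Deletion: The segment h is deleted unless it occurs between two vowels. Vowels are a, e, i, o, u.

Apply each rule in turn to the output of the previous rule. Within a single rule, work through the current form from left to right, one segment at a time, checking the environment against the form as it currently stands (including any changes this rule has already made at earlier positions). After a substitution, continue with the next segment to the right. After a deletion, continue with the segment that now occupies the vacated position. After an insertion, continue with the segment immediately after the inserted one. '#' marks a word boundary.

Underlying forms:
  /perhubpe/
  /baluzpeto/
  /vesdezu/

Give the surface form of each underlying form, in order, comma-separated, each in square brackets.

/perhubpe/:
  Rule 1 Nasal Assimilation: no change — [perhubpe]
  Rule 2 Progressive Voicing Assimilation: [perhubpe] → [perhubbe]
  Rule 3 Final Vowel Raising: [perhubbe] → [perhubbi]
  Rule 4 h-Deletion: [perhubbi] → [perubbi]
/baluzpeto/:
  Rule 1 Nasal Assimilation: no change — [baluzpeto]
  Rule 2 Progressive Voicing Assimilation: [baluzpeto] → [baluzbeto]
  Rule 3 Final Vowel Raising: [baluzbeto] → [baluzbetu]
  Rule 4 h-Deletion: no change — [baluzbetu]
/vesdezu/:
  Rule 1 Nasal Assimilation: no change — [vesdezu]
  Rule 2 Progressive Voicing Assimilation: [vesdezu] → [vestezu]
  Rule 3 Final Vowel Raising: no change — [vestezu]
  Rule 4 h-Deletion: no change — [vestezu]

[perubbi], [baluzbetu], [vestezu]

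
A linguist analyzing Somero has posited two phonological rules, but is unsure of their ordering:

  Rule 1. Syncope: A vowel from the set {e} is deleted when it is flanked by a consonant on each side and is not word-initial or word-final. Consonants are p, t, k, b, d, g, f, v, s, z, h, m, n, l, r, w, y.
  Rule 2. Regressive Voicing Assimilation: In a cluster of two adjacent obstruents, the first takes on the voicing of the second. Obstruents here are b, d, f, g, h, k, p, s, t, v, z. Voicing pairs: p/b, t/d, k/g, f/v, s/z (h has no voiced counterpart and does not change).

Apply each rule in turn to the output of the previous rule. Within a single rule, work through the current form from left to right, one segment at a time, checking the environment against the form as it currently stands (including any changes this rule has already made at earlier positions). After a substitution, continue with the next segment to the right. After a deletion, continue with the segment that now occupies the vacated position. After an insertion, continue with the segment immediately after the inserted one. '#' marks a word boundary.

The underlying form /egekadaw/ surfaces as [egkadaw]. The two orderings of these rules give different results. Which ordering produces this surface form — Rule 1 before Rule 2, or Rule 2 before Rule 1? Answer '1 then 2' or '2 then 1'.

Order 1 then 2:
  1 Syncope: [egekadaw] → [egkadaw]
  2 Regressive Voicing Assimilation: [egkadaw] → [ekkadaw]
  result: [ekkadaw]
Order 2 then 1:
  2 Regressive Voicing Assimilation: no change — [egekadaw]
  1 Syncope: [egekadaw] → [egkadaw]
  result: [egkadaw]

2 then 1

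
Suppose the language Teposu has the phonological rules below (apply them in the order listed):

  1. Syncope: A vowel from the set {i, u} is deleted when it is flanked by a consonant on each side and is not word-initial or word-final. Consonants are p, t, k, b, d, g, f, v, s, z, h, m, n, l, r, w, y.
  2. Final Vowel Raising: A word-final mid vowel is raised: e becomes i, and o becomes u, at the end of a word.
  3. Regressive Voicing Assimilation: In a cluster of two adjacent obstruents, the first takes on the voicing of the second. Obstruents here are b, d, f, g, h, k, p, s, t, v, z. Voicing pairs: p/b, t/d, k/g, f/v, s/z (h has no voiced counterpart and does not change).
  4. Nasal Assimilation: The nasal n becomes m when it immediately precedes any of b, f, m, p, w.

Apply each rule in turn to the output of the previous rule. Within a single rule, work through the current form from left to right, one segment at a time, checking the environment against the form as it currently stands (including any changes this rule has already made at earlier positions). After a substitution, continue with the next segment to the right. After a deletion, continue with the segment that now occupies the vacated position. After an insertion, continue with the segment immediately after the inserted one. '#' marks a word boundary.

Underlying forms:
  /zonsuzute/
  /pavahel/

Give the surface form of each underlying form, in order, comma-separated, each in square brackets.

/zonsuzute/:
  1 Syncope: [zonsuzute] → [zonszte]
  2 Final Vowel Raising: [zonszte] → [zonszti]
  3 Regressive Voicing Assimilation: [zonszti] → [zonzsti]
  4 Nasal Assimilation: no change — [zonzsti]
/pavahel/:
  1 Syncope: no change — [pavahel]
  2 Final Vowel Raising: no change — [pavahel]
  3 Regressive Voicing Assimilation: no change — [pavahel]
  4 Nasal Assimilation: no change — [pavahel]

[zonzsti], [pavahel]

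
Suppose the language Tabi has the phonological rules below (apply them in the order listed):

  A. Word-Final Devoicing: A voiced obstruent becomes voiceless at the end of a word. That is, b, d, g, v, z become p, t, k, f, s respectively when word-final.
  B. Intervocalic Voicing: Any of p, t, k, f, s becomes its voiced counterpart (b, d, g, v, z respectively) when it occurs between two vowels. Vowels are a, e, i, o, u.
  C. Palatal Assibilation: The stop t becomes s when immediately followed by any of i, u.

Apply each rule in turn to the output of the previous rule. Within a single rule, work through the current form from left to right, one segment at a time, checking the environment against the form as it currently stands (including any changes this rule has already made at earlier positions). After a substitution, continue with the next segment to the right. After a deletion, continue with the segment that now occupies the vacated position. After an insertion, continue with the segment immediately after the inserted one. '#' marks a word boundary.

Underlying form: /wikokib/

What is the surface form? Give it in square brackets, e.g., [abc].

[wigogip]

A Word-Final Devoicing: [wikokib] → [wikokip]
B Intervocalic Voicing: [wikokip] → [wigogip]
C Palatal Assibilation: no change — [wigogip]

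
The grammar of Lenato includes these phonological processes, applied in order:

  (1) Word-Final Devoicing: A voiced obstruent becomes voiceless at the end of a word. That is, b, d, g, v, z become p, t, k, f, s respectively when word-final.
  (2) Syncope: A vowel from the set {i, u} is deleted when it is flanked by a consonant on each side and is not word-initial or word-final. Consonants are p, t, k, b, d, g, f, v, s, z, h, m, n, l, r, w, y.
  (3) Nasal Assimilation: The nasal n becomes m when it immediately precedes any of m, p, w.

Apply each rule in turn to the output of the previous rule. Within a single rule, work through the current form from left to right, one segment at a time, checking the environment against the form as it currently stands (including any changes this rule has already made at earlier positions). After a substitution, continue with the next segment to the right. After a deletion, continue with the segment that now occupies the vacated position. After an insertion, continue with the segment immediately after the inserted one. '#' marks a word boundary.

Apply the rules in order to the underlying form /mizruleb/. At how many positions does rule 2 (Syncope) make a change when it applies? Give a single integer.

(1) Word-Final Devoicing: [mizruleb] → [mizrulep]
(2) Syncope: [mizrulep] → [mzrlep]
(3) Nasal Assimilation: no change — [mzrlep]
Rule 2 changed 2 position(s).

2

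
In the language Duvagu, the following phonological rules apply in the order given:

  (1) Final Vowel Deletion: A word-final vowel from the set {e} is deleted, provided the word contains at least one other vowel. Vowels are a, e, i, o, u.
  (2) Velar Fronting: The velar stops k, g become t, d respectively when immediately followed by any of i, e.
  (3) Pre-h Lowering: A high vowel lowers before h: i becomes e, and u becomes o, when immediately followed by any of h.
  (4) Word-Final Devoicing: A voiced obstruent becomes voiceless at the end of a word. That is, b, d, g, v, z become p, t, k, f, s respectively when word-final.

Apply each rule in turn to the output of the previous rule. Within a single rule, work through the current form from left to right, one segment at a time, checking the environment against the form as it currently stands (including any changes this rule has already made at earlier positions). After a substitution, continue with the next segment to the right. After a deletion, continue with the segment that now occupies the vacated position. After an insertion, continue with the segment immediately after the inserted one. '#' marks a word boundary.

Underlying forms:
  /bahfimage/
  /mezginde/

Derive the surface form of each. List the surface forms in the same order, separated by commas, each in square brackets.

[bahfimak], [mezdint]

/bahfimage/:
  (1) Final Vowel Deletion: [bahfimage] → [bahfimag]
  (2) Velar Fronting: no change — [bahfimag]
  (3) Pre-h Lowering: no change — [bahfimag]
  (4) Word-Final Devoicing: [bahfimag] → [bahfimak]
/mezginde/:
  (1) Final Vowel Deletion: [mezginde] → [mezgind]
  (2) Velar Fronting: [mezgind] → [mezdind]
  (3) Pre-h Lowering: no change — [mezdind]
  (4) Word-Final Devoicing: [mezdind] → [mezdint]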